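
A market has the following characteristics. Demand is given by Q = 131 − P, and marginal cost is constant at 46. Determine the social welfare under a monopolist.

TS = 2709.375

Inverting demand: P = 131 − Q.
Monopoly sets MR = MC: 131 − 2Q = 46 ⇒ Q = 42.5, P = 131 − 42.5 = 88.5.
CS = ½·(131 − 88.5)·42.5 = 903.125; PS = (88.5 − 46)·42.5 = 1806.25; TS = 2709.375.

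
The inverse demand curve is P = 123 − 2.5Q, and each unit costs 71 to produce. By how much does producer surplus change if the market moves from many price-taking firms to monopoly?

Perfect competition: P = MC = 71, so 123 − 2.5Q = 71 and Q = 20.8.
PS = (71 − 71)·20.8 = 0.
The monopolist equates marginal revenue to marginal cost: 123 − 5Q = 71, so Q = 10.4. From demand, P = 97.
PS = (97 − 71)·10.4 = 270.4.
Change in producer surplus: 270.4 − 0 = 270.4.

PS rises by 270.4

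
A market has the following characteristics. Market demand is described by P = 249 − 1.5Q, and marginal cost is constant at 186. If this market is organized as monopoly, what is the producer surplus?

The monopolist equates marginal revenue to marginal cost: 249 − 3Q = 186, so Q = 21. From demand, P = 217.5.
PS = (217.5 − 186)·21 = 661.5.

PS = 661.5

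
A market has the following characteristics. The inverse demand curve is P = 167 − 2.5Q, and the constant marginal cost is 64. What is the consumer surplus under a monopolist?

CS = 530.45

The monopolist equates marginal revenue to marginal cost: 167 − 5Q = 64, so Q = 20.6. From demand, P = 115.5.
CS = ½·(167 − 115.5)·20.6 = 530.45.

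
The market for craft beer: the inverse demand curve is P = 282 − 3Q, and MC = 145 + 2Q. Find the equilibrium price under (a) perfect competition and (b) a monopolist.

Competitive equilibrium sets price equal to marginal cost: 282 − 3Q = 145 + 2Q, so Q = 27.4 and P = 199.8.
Monopoly sets MR = MC: 282 − 6Q = 145 + 2Q ⇒ Q = 17.125, P = 282 − 3·17.125 = 230.625.

Competition: P = 199.8; Monopoly: P = 230.625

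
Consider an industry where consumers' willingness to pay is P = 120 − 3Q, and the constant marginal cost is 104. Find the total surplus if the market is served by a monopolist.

TS = 32

Monopoly sets MR = MC: 120 − 6Q = 104 ⇒ Q = 8/3, P = 120 − 3·8/3 = 112.
CS = ½·(120 − 112)·8/3 = 32/3; PS = (112 − 104)·8/3 = 64/3; TS = 32.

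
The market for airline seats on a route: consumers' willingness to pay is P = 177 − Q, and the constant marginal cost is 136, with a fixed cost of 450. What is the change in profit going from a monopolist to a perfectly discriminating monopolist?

π rises by 420.25

The monopolist equates marginal revenue to marginal cost: 177 − 2Q = 136, so Q = 20.5. From demand, P = 156.5.
Profit = (156.5 − 136)·20.5 − 450 = −29.75.
With perfect price discrimination, output is the efficient level Q = 41 (where demand meets MC), but every buyer pays their willingness to pay: CS = 0 and PS = total surplus.
PS equals the full surplus area, 840.5. Profit = 840.5 − 450 = 390.5.
Change in profit: 390.5 − −29.75 = 420.25.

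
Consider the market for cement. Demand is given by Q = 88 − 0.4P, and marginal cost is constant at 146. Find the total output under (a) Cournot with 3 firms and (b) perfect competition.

Cournot: Q = 22.2; Competition: Q = 29.6

Inverting demand: P = 220 − 2.5Q.
Cournot with 3 identical firms: the symmetric best-response condition is 220 − 10q = 146. Each firm produces q = 7.4, total output Q = 22.2, price P = 164.5.
Competitive firms price at marginal cost: P = 146, giving Q = 29.6.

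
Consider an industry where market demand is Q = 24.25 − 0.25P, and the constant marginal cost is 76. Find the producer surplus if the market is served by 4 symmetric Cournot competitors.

Inverting demand: P = 97 − 4Q.
In a 4-firm Cournot equilibrium, symmetry and the first-order condition give q = (97 − 76)/(20) = 1.05. So Q = 4.2 and P = 80.2.
PS = (80.2 − 76)·4.2 = 17.64.

PS = 17.64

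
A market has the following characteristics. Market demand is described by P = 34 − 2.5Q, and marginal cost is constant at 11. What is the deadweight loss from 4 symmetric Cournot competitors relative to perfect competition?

Perfect competition: P = MC = 11, so 34 − 2.5Q = 11 and Q = 9.2.
Cournot with 4 identical firms: the symmetric best-response condition is 34 − 12.5q = 11. Each firm produces q = 1.84, total output Q = 7.36, price P = 15.6.
DWL is the triangle between Q = 7.36 and Q = 9.2: ½·(9.2 − 7.36)·(15.6 − 11) = 4.232.

DWL = 4.232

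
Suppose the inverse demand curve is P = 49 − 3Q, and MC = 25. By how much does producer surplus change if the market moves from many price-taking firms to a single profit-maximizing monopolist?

Producer surplus rises by 48

Perfect competition: P = MC = 25, so 49 − 3Q = 25 and Q = 8.
PS = (25 − 25)·8 = 0.
A monopolist chooses Q where MR = MC. MR = 49 − 6Q; setting this equal to 25 gives Q = 4 and P = 37.
PS = (37 − 25)·4 = 48.
Change in producer surplus: 48 − 0 = 48.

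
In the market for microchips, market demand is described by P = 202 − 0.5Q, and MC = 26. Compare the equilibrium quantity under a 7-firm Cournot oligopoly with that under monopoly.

Cournot: Q = 308; Monopoly: Q = 176

With 7 symmetric Cournot firms, each firm's FOC gives 202 − 4q = 26, so q = 44, Q = 7·44 = 308, and P = 48.
Monopoly sets MR = MC: 202 − Q = 26 ⇒ Q = 176, P = 202 − 0.5·176 = 114.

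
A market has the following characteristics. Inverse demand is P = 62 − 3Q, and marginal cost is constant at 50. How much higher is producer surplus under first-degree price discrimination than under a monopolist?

Producer surplus rises by 12

The monopolist equates marginal revenue to marginal cost: 62 − 6Q = 50, so Q = 2. From demand, P = 56.
PS = (56 − 50)·2 = 12.
Under first-degree price discrimination the firm charges each unit its demand price and produces up to where P = MC, i.e. Q = 4. Consumer surplus is zero; producer surplus equals total surplus.
PS = ½·(62 − 50)·4 = 24.
Change in producer surplus: 24 − 12 = 12.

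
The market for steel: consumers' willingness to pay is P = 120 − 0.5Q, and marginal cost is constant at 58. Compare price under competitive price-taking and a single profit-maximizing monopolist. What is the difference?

Price rises by 31

Competitive firms price at marginal cost: P = 58, giving Q = 124.
Monopoly sets MR = MC: 120 − Q = 58 ⇒ Q = 62, P = 120 − 0.5·62 = 89.
Change in price: 89 − 58 = 31.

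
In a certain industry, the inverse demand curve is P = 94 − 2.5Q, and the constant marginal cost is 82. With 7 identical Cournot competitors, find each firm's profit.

Cournot with 7 identical firms: the symmetric best-response condition is 94 − 20q = 82. Each firm produces q = 0.6, total output Q = 4.2, price P = 83.5.
Each firm's profit = (83.5 − 82)·0.6 = 0.9.

π_i = 0.9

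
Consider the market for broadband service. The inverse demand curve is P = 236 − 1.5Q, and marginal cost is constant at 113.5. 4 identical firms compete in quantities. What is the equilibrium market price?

P = 138

In a 4-firm Cournot equilibrium, symmetry and the first-order condition give q = (236 − 113.5)/(7.5) = 49/3. So Q = 196/3 and P = 138.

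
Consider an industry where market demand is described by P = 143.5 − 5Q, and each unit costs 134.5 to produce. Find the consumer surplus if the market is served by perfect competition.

CS = 8.1

Competitive firms price at marginal cost: P = 134.5, giving Q = 1.8.
CS = ½·(143.5 − 134.5)·1.8 = 8.1.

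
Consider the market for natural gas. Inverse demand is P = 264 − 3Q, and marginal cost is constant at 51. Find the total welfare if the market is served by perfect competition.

Under competition P = MC = 51, so Q = (264 − 51)/3 = 71.
CS = ½·(264 − 51)·71 = 7561.5; PS = (51 − 51)·71 = 0; TS = 7561.5.

TS = 7561.5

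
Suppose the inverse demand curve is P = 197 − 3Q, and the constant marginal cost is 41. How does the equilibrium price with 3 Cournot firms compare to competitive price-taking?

In a 3-firm Cournot equilibrium, symmetry and the first-order condition give q = (197 − 41)/(12) = 13. So Q = 39 and P = 80.
Competitive firms price at marginal cost: P = 41, giving Q = 52.

Cournot: P = 80; Competition: P = 41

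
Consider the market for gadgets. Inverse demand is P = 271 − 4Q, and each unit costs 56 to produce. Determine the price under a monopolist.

P = 163.5

Monopoly sets MR = MC: 271 − 8Q = 56 ⇒ Q = 26.875, P = 271 − 4·26.875 = 163.5.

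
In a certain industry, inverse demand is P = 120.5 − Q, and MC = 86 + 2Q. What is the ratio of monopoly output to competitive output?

Q_m/Q_c = 0.75

Monopoly sets MR = MC: 120.5 − 2Q = 86 + 2Q ⇒ Q = 8.625, P = 120.5 − 8.625 = 111.875.
Competitive equilibrium sets price equal to marginal cost: 120.5 − Q = 86 + 2Q, so Q = 11.5 and P = 109.
Ratio Q_m/Q_c = 8.625/11.5 = 0.75.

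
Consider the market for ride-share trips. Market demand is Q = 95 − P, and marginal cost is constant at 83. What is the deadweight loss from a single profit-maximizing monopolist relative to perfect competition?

DWL = 18

Inverting demand: P = 95 − Q.
Competitive firms price at marginal cost: P = 83, giving Q = 12.
Monopoly sets MR = MC: 95 − 2Q = 83 ⇒ Q = 6, P = 95 − 6 = 89.
DWL is the triangle between Q = 6 and Q = 12: ½·(12 − 6)·(89 − 83) = 18.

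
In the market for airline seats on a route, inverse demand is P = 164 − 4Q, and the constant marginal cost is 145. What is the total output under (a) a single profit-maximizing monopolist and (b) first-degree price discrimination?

Monopoly sets MR = MC: 164 − 8Q = 145 ⇒ Q = 2.375, P = 164 − 4·2.375 = 154.5.
Under first-degree price discrimination the firm charges each unit its demand price and produces up to where P = MC, i.e. Q = 4.75. Consumer surplus is zero; producer surplus equals total surplus.

Monopoly: Q = 2.375; Perfect PD: Q = 4.75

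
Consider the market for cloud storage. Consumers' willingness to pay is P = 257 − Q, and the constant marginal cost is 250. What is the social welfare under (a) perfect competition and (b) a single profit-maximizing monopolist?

Competition: TS = 24.5; Monopoly: TS = 18.375

Competitive firms price at marginal cost: P = 250, giving Q = 7.
CS = ½·(257 − 250)·7 = 24.5; PS = (250 − 250)·7 = 0; TS = 24.5.
Monopoly sets MR = MC: 257 − 2Q = 250 ⇒ Q = 3.5, P = 257 − 3.5 = 253.5.
CS = ½·(257 − 253.5)·3.5 = 6.125; PS = (253.5 − 250)·3.5 = 12.25; TS = 18.375.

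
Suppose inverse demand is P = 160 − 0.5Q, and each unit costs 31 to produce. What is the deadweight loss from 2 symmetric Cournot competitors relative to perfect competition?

Competitive firms price at marginal cost: P = 31, giving Q = 258.
In a 2-firm Cournot equilibrium, symmetry and the first-order condition give q = (160 − 31)/(1.5) = 86. So Q = 172 and P = 74.
DWL is the triangle between Q = 172 and Q = 258: ½·(258 − 172)·(74 − 31) = 1849.

DWL = 1849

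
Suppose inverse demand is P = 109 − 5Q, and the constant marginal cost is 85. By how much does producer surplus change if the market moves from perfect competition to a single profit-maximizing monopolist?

Perfect competition: P = MC = 85, so 109 − 5Q = 85 and Q = 4.8.
PS = (85 − 85)·4.8 = 0.
A monopolist chooses Q where MR = MC. MR = 109 − 10Q; setting this equal to 85 gives Q = 2.4 and P = 97.
PS = (97 − 85)·2.4 = 28.8.
Change in producer surplus: 28.8 − 0 = 28.8.

Producer surplus rises by 28.8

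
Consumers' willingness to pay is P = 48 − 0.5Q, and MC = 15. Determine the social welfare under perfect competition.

TS = 1089

Competitive firms price at marginal cost: P = 15, giving Q = 66.
CS = ½·(48 − 15)·66 = 1089; PS = (15 − 15)·66 = 0; TS = 1089.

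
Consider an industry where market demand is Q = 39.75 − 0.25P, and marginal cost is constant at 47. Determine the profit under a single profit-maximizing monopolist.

Profit = 784

Inverting demand: P = 159 − 4Q.
The monopolist equates marginal revenue to marginal cost: 159 − 8Q = 47, so Q = 14. From demand, P = 103.
Profit = (103 − 47)·14 = 784.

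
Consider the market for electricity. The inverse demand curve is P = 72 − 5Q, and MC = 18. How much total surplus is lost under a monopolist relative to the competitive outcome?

Perfect competition: P = MC = 18, so 72 − 5Q = 18 and Q = 10.8.
A monopolist chooses Q where MR = MC. MR = 72 − 10Q; setting this equal to 18 gives Q = 5.4 and P = 45.
DWL is the triangle between Q = 5.4 and Q = 10.8: ½·(10.8 − 5.4)·(45 − 18) = 72.9.

DWL = 72.9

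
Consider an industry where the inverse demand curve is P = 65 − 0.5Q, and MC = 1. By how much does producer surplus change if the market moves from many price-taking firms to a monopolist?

Perfect competition: P = MC = 1, so 65 − 0.5Q = 1 and Q = 128.
PS = (1 − 1)·128 = 0.
Monopoly sets MR = MC: 65 − Q = 1 ⇒ Q = 64, P = 65 − 0.5·64 = 33.
PS = (33 − 1)·64 = 2048.
Change in producer surplus: 2048 − 0 = 2048.

PS rises by 2048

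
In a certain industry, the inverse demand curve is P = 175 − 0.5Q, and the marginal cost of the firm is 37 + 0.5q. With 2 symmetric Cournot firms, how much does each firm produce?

q_i = 69

With 2 symmetric Cournot firms, each firm's FOC gives 175 − 1.5q = 37 + 0.5q, so q = 69, Q = 2·69 = 138, and P = 106.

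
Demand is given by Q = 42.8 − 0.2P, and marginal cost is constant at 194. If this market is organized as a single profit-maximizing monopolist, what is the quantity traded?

Inverting demand: P = 214 − 5Q.
A monopolist chooses Q where MR = MC. MR = 214 − 10Q; setting this equal to 194 gives Q = 2 and P = 204.

Q = 2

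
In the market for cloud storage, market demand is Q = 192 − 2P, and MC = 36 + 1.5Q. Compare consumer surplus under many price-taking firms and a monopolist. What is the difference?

Inverting demand: P = 96 − 0.5Q.
Under competition P = MC: 96 − 0.5Q = 36 + 1.5Q ⇒ Q = 30, P = 81.
CS = ½·(96 − 81)·30 = 225.
Monopoly sets MR = MC: 96 − Q = 36 + 1.5Q ⇒ Q = 24, P = 96 − 0.5·24 = 84.
CS = ½·(96 − 84)·24 = 144.
Change in consumer surplus: 144 − 225 = −81.

CS falls by 81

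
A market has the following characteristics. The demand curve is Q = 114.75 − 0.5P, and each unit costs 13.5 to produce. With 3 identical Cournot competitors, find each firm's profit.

Inverting demand: P = 229.5 − 2Q.
Cournot with 3 identical firms: the symmetric best-response condition is 229.5 − 8q = 13.5. Each firm produces q = 27, total output Q = 81, price P = 67.5.
Each firm's profit = (67.5 − 13.5)·27 = 1458.

π_i = 1458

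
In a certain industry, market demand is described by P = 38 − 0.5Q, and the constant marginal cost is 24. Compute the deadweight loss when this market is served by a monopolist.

DWL = 49

Under competition P = MC = 24, so Q = (38 − 24)/0.5 = 28.
The monopolist equates marginal revenue to marginal cost: 38 − Q = 24, so Q = 14. From demand, P = 31.
DWL is the triangle between Q = 14 and Q = 28: ½·(28 − 14)·(31 − 24) = 49.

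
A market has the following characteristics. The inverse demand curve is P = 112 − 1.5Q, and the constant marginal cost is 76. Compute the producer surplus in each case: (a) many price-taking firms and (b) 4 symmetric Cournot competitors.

Competition: PS = 0; Cournot: PS = 138.24

Competitive firms price at marginal cost: P = 76, giving Q = 24.
PS = (76 − 76)·24 = 0.
Cournot with 4 identical firms: the symmetric best-response condition is 112 − 7.5q = 76. Each firm produces q = 4.8, total output Q = 19.2, price P = 83.2.
PS = (83.2 − 76)·19.2 = 138.24.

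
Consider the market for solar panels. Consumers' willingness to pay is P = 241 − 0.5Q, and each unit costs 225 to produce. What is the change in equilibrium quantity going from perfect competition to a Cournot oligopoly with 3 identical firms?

Q falls by 8

Perfect competition: P = MC = 225, so 241 − 0.5Q = 225 and Q = 32.
In a 3-firm Cournot equilibrium, symmetry and the first-order condition give q = (241 − 225)/(2) = 8. So Q = 24 and P = 229.
Change in equilibrium quantity: 24 − 32 = −8.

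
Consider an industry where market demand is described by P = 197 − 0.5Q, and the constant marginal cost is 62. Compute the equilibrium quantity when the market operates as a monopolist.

Monopoly sets MR = MC: 197 − Q = 62 ⇒ Q = 135, P = 197 − 0.5·135 = 129.5.

Q = 135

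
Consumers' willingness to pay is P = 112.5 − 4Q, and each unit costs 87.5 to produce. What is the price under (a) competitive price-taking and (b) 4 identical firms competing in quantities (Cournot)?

Competition: P = 87.5; Cournot: P = 92.5

Competitive firms price at marginal cost: P = 87.5, giving Q = 6.25.
With 4 symmetric Cournot firms, each firm's FOC gives 112.5 − 20q = 87.5, so q = 1.25, Q = 4·1.25 = 5, and P = 92.5.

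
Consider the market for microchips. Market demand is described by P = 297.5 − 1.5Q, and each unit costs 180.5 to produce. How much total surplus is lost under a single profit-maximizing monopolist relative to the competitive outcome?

DWL = 1140.75

Competitive firms price at marginal cost: P = 180.5, giving Q = 78.
A monopolist chooses Q where MR = MC. MR = 297.5 − 3Q; setting this equal to 180.5 gives Q = 39 and P = 239.
DWL is the triangle between Q = 39 and Q = 78: ½·(78 − 39)·(239 − 180.5) = 1140.75.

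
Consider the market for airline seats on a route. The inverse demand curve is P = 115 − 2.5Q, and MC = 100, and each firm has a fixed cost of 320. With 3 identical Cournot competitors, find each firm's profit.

π_i = −314.375

Cournot with 3 identical firms: the symmetric best-response condition is 115 − 10q = 100. Each firm produces q = 1.5, total output Q = 4.5, price P = 103.75.
Each firm's profit = (103.75 − 100)·1.5 − 320 = −314.375.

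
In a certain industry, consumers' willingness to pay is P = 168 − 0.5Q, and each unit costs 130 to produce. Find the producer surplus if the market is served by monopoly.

PS = 722

A monopolist chooses Q where MR = MC. MR = 168 − Q; setting this equal to 130 gives Q = 38 and P = 149.
PS = (149 − 130)·38 = 722.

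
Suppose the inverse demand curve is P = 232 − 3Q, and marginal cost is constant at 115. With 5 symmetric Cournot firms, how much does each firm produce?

Cournot with 5 identical firms: the symmetric best-response condition is 232 − 18q = 115. Each firm produces q = 6.5, total output Q = 32.5, price P = 134.5.

q_i = 6.5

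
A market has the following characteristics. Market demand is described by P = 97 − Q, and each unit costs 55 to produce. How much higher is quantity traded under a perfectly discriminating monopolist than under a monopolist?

Quantity traded rises by 21

Monopoly sets MR = MC: 97 − 2Q = 55 ⇒ Q = 21, P = 97 − 21 = 76.
A perfectly discriminating monopolist sells every unit with P(Q) ≥ MC(Q), so output equals the competitive quantity Q = 42. Each buyer pays their reservation price, so CS = 0 and the firm captures all surplus.
Change in quantity traded: 42 − 21 = 21.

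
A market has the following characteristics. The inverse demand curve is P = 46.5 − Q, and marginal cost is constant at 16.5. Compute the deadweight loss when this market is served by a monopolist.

DWL = 112.5

Perfect competition: P = MC = 16.5, so 46.5 − Q = 16.5 and Q = 30.
The monopolist equates marginal revenue to marginal cost: 46.5 − 2Q = 16.5, so Q = 15. From demand, P = 31.5.
DWL is the triangle between Q = 15 and Q = 30: ½·(30 − 15)·(31.5 − 16.5) = 112.5.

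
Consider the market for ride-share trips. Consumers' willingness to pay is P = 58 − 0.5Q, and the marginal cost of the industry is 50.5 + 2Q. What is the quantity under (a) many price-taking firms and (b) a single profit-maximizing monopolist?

Under competition P = MC: 58 − 0.5Q = 50.5 + 2Q ⇒ Q = 3, P = 56.5.
The monopolist equates marginal revenue to marginal cost: 58 − Q = 50.5 + 2Q, so Q = 2.5. From demand, P = 56.75.

Competition: Q = 3; Monopoly: Q = 2.5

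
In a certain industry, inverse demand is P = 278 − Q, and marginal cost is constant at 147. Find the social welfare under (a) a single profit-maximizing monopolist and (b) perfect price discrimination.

Monopoly: TS = 6435.375; Perfect PD: TS = 8580.5

The monopolist equates marginal revenue to marginal cost: 278 − 2Q = 147, so Q = 65.5. From demand, P = 212.5.
CS = ½·(278 − 212.5)·65.5 = 2145.125; PS = (212.5 − 147)·65.5 = 4290.25; TS = 6435.375.
Under first-degree price discrimination the firm charges each unit its demand price and produces up to where P = MC, i.e. Q = 131. Consumer surplus is zero; producer surplus equals total surplus.
TS = 8580.5 (equal to competitive TS).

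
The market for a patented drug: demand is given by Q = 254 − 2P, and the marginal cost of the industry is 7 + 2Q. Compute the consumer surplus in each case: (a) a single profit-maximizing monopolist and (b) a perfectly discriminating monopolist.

Inverting demand: P = 127 − 0.5Q.
The monopolist equates marginal revenue to marginal cost: 127 − Q = 7 + 2Q, so Q = 40. From demand, P = 107.
CS = ½·(127 − 107)·40 = 400.
With perfect price discrimination, output is the efficient level Q = 48 (where demand meets MC), but every buyer pays their willingness to pay: CS = 0 and PS = total surplus.
CS = 0.

Monopoly: CS = 400; Perfect PD: CS = 0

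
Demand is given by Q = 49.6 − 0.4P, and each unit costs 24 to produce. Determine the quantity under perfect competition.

Inverting demand: P = 124 − 2.5Q.
Under competition P = MC = 24, so Q = (124 − 24)/2.5 = 40.

Q = 40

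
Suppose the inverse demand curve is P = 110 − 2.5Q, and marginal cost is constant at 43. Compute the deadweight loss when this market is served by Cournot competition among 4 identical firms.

Competitive firms price at marginal cost: P = 43, giving Q = 26.8.
With 4 symmetric Cournot firms, each firm's FOC gives 110 − 12.5q = 43, so q = 5.36, Q = 4·5.36 = 21.44, and P = 56.4.
DWL is the triangle between Q = 21.44 and Q = 26.8: ½·(26.8 − 21.44)·(56.4 − 43) = 35.912.

DWL = 35.912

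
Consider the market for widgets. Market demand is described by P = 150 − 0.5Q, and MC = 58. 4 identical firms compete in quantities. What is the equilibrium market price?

P = 76.4

Cournot with 4 identical firms: the symmetric best-response condition is 150 − 2.5q = 58. Each firm produces q = 36.8, total output Q = 147.2, price P = 76.4.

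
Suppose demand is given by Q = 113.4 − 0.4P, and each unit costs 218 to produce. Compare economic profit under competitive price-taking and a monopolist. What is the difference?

Economic profit rises by 429.025

Inverting demand: P = 283.5 − 2.5Q.
Competitive firms price at marginal cost: P = 218, giving Q = 26.2.
Profit = (218 − 218)·26.2 = 0.
Monopoly sets MR = MC: 283.5 − 5Q = 218 ⇒ Q = 13.1, P = 283.5 − 2.5·13.1 = 250.75.
Profit = (250.75 − 218)·13.1 = 429.025.
Change in economic profit: 429.025 − 0 = 429.025.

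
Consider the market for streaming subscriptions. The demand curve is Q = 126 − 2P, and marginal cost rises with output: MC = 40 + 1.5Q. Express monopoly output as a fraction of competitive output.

Q_m/Q_c = 0.8

Inverting demand: P = 63 − 0.5Q.
Monopoly sets MR = MC: 63 − Q = 40 + 1.5Q ⇒ Q = 9.2, P = 63 − 0.5·9.2 = 58.4.
Competitive equilibrium sets price equal to marginal cost: 63 − 0.5Q = 40 + 1.5Q, so Q = 11.5 and P = 57.25.
Ratio Q_m/Q_c = 9.2/11.5 = 0.8.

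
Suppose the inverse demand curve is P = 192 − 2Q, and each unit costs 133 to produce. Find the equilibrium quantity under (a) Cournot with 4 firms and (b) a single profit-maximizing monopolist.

Cournot: Q = 23.6; Monopoly: Q = 14.75

In a 4-firm Cournot equilibrium, symmetry and the first-order condition give q = (192 − 133)/(10) = 5.9. So Q = 23.6 and P = 144.8.
Monopoly sets MR = MC: 192 − 4Q = 133 ⇒ Q = 14.75, P = 192 − 2·14.75 = 162.5.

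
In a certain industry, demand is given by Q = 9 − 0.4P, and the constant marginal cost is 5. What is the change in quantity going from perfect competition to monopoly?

Inverting demand: P = 22.5 − 2.5Q.
Competitive firms price at marginal cost: P = 5, giving Q = 7.
The monopolist equates marginal revenue to marginal cost: 22.5 − 5Q = 5, so Q = 3.5. From demand, P = 13.75.
Change in quantity: 3.5 − 7 = −3.5.

Q falls by 3.5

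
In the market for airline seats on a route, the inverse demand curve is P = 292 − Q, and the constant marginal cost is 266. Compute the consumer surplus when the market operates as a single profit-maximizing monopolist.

The monopolist equates marginal revenue to marginal cost: 292 − 2Q = 266, so Q = 13. From demand, P = 279.
CS = ½·(292 − 279)·13 = 84.5.

CS = 84.5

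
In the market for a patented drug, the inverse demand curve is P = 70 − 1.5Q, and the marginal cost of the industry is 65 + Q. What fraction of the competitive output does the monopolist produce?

Monopoly sets MR = MC: 70 − 3Q = 65 + Q ⇒ Q = 1.25, P = 70 − 1.5·1.25 = 68.125.
Competitive equilibrium sets price equal to marginal cost: 70 − 1.5Q = 65 + Q, so Q = 2 and P = 67.
Ratio Q_m/Q_c = 1.25/2 = 0.625.

Q_m/Q_c = 0.625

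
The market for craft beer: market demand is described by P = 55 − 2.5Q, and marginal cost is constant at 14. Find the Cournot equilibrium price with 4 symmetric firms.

P = 22.2

In a 4-firm Cournot equilibrium, symmetry and the first-order condition give q = (55 − 14)/(12.5) = 3.28. So Q = 13.12 and P = 22.2.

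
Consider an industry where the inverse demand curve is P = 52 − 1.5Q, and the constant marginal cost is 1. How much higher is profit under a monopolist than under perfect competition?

Profit rises by 433.5

Competitive firms price at marginal cost: P = 1, giving Q = 34.
Profit = (1 − 1)·34 = 0.
The monopolist equates marginal revenue to marginal cost: 52 − 3Q = 1, so Q = 17. From demand, P = 26.5.
Profit = (26.5 − 1)·17 = 433.5.
Change in profit: 433.5 − 0 = 433.5.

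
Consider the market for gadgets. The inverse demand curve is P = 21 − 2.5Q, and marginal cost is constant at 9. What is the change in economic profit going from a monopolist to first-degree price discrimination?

π rises by 14.4

A monopolist chooses Q where MR = MC. MR = 21 − 5Q; setting this equal to 9 gives Q = 2.4 and P = 15.
Profit = (15 − 9)·2.4 = 14.4.
Under first-degree price discrimination the firm charges each unit its demand price and produces up to where P = MC, i.e. Q = 4.8. Consumer surplus is zero; producer surplus equals total surplus.
PS equals the full surplus area, 28.8. Profit = 28.8 = 28.8.
Change in economic profit: 28.8 − 14.4 = 14.4.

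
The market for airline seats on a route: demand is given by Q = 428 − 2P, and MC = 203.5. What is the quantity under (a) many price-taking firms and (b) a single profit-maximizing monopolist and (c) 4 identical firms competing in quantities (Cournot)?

Inverting demand: P = 214 − 0.5Q.
Competitive firms price at marginal cost: P = 203.5, giving Q = 21.
Monopoly sets MR = MC: 214 − Q = 203.5 ⇒ Q = 10.5, P = 214 − 0.5·10.5 = 208.75.
In a 4-firm Cournot equilibrium, symmetry and the first-order condition give q = (214 − 203.5)/(2.5) = 4.2. So Q = 16.8 and P = 205.6.

Competition: Q = 21; Monopoly: Q = 10.5; Cournot: Q = 16.8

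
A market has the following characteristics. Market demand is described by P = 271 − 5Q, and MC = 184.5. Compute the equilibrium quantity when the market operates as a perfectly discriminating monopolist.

Q = 17.3

With perfect price discrimination, output is the efficient level Q = 17.3 (where demand meets MC), but every buyer pays their willingness to pay: CS = 0 and PS = total surplus.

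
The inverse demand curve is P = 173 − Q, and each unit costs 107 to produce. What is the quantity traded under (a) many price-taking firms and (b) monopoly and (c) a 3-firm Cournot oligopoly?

Competition: Q = 66; Monopoly: Q = 33; Cournot: Q = 49.5

Competitive firms price at marginal cost: P = 107, giving Q = 66.
Monopoly sets MR = MC: 173 − 2Q = 107 ⇒ Q = 33, P = 173 − 33 = 140.
With 3 symmetric Cournot firms, each firm's FOC gives 173 − 4q = 107, so q = 16.5, Q = 3·16.5 = 49.5, and P = 123.5.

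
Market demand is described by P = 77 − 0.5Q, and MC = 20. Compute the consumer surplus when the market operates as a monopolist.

The monopolist equates marginal revenue to marginal cost: 77 − Q = 20, so Q = 57. From demand, P = 48.5.
CS = ½·(77 − 48.5)·57 = 812.25.

CS = 812.25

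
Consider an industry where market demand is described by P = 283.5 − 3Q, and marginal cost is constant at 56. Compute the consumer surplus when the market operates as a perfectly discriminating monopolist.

CS = 0

Under first-degree price discrimination the firm charges each unit its demand price and produces up to where P = MC, i.e. Q = 455/6. Consumer surplus is zero; producer surplus equals total surplus.
CS = 0.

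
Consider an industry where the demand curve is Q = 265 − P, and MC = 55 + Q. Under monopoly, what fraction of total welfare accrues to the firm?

PS/TS = 0.75

Inverting demand: P = 265 − Q.
Monopoly sets MR = MC: 265 − 2Q = 55 + Q ⇒ Q = 70, P = 265 − 70 = 195.
CS = ½·(265 − 195)·70 = 2450.
PS = P·Q − VC(Q) = 195·70 − (55·70 + ½·1·70²) = 7350.
Share captured = PS/TS = 7350/9800 = 0.75.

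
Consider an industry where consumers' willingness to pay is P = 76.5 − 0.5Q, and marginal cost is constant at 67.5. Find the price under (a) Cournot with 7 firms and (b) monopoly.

With 7 symmetric Cournot firms, each firm's FOC gives 76.5 − 4q = 67.5, so q = 2.25, Q = 7·2.25 = 15.75, and P = 68.625.
Monopoly sets MR = MC: 76.5 − Q = 67.5 ⇒ Q = 9, P = 76.5 − 0.5·9 = 72.

Cournot: P = 68.625; Monopoly: P = 72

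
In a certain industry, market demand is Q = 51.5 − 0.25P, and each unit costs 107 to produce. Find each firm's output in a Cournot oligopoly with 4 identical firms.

q_i = 4.95

Inverting demand: P = 206 − 4Q.
Cournot with 4 identical firms: the symmetric best-response condition is 206 − 20q = 107. Each firm produces q = 4.95, total output Q = 19.8, price P = 126.8.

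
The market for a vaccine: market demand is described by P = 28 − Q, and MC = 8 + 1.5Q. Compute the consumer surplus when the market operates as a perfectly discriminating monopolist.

A perfectly discriminating monopolist sells every unit with P(Q) ≥ MC(Q), so output equals the competitive quantity Q = 8. Each buyer pays their reservation price, so CS = 0 and the firm captures all surplus.
CS = 0.

CS = 0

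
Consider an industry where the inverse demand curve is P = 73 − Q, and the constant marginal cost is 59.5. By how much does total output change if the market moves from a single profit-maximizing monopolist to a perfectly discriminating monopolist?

Q rises by 6.75

The monopolist equates marginal revenue to marginal cost: 73 − 2Q = 59.5, so Q = 6.75. From demand, P = 66.25.
Under first-degree price discrimination the firm charges each unit its demand price and produces up to where P = MC, i.e. Q = 13.5. Consumer surplus is zero; producer surplus equals total surplus.
Change in total output: 13.5 − 6.75 = 6.75.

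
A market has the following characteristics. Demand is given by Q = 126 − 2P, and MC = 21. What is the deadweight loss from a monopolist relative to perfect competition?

Inverting demand: P = 63 − 0.5Q.
Perfect competition: P = MC = 21, so 63 − 0.5Q = 21 and Q = 84.
Monopoly sets MR = MC: 63 − Q = 21 ⇒ Q = 42, P = 63 − 0.5·42 = 42.
DWL is the triangle between Q = 42 and Q = 84: ½·(84 − 42)·(42 − 21) = 441.

DWL = 441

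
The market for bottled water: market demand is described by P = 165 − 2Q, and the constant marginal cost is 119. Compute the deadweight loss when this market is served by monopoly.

Competitive firms price at marginal cost: P = 119, giving Q = 23.
A monopolist chooses Q where MR = MC. MR = 165 − 4Q; setting this equal to 119 gives Q = 11.5 and P = 142.
DWL is the triangle between Q = 11.5 and Q = 23: ½·(23 − 11.5)·(142 − 119) = 132.25.

DWL = 132.25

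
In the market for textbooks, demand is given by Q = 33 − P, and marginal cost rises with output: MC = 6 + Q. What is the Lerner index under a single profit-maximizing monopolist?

Inverting demand: P = 33 − Q.
Monopoly sets MR = MC: 33 − 2Q = 6 + Q ⇒ Q = 9, P = 33 − 9 = 24.
Lerner index = (P − MC)/P = (24 − 15)/24 = 0.375.

Lerner index = 0.375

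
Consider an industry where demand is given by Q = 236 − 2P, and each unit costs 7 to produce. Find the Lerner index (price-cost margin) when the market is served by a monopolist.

Inverting demand: P = 118 − 0.5Q.
Monopoly sets MR = MC: 118 − Q = 7 ⇒ Q = 111, P = 118 − 0.5·111 = 62.5.
Lerner index = (P − MC)/P = (62.5 − 7)/62.5 = 0.888.

Lerner index = 0.888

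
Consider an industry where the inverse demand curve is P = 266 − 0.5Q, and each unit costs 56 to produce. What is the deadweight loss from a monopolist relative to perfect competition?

Under competition P = MC = 56, so Q = (266 − 56)/0.5 = 420.
The monopolist equates marginal revenue to marginal cost: 266 − Q = 56, so Q = 210. From demand, P = 161.
DWL is the triangle between Q = 210 and Q = 420: ½·(420 − 210)·(161 − 56) = 11025.

DWL = 11025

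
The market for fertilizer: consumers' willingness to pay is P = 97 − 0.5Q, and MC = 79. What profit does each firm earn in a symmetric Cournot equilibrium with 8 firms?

π_i = 8

With 8 symmetric Cournot firms, each firm's FOC gives 97 − 4.5q = 79, so q = 4, Q = 8·4 = 32, and P = 81.
Each firm's profit = (81 − 79)·4 = 8.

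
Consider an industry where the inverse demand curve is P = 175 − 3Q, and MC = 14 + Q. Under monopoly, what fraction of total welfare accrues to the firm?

Monopoly sets MR = MC: 175 − 6Q = 14 + Q ⇒ Q = 23, P = 175 − 3·23 = 106.
CS = ½·(175 − 106)·23 = 793.5.
PS = P·Q − VC(Q) = 106·23 − (14·23 + ½·1·23²) = 1851.5.
Share captured = PS/TS = 1851.5/2645 = 0.7.

PS/TS = 0.7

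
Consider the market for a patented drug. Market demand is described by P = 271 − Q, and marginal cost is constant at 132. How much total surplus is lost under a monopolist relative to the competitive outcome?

Under competition P = MC = 132, so Q = (271 − 132)/1 = 139.
A monopolist chooses Q where MR = MC. MR = 271 − 2Q; setting this equal to 132 gives Q = 69.5 and P = 201.5.
DWL is the triangle between Q = 69.5 and Q = 139: ½·(139 − 69.5)·(201.5 − 132) = 2415.125.

DWL = 2415.125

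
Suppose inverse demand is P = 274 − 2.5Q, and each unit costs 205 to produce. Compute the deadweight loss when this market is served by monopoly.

Perfect competition: P = MC = 205, so 274 − 2.5Q = 205 and Q = 27.6.
The monopolist equates marginal revenue to marginal cost: 274 − 5Q = 205, so Q = 13.8. From demand, P = 239.5.
DWL is the triangle between Q = 13.8 and Q = 27.6: ½·(27.6 − 13.8)·(239.5 − 205) = 238.05.

DWL = 238.05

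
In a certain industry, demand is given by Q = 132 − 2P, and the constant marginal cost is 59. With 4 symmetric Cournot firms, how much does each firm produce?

q_i = 2.8

Inverting demand: P = 66 − 0.5Q.
Cournot with 4 identical firms: the symmetric best-response condition is 66 − 2.5q = 59. Each firm produces q = 2.8, total output Q = 11.2, price P = 60.4.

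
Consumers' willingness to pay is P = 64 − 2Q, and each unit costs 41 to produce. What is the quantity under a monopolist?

Q = 5.75

Monopoly sets MR = MC: 64 − 4Q = 41 ⇒ Q = 5.75, P = 64 − 2·5.75 = 52.5.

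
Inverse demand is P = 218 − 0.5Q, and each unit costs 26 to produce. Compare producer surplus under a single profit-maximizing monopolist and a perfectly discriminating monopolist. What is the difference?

PS rises by 18432

Monopoly sets MR = MC: 218 − Q = 26 ⇒ Q = 192, P = 218 − 0.5·192 = 122.
PS = (122 − 26)·192 = 18432.
With perfect price discrimination, output is the efficient level Q = 384 (where demand meets MC), but every buyer pays their willingness to pay: CS = 0 and PS = total surplus.
PS = ½·(218 − 26)·384 = 36864.
Change in producer surplus: 36864 − 18432 = 18432.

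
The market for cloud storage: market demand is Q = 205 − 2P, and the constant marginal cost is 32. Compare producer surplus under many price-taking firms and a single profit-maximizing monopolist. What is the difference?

Inverting demand: P = 102.5 − 0.5Q.
Perfect competition: P = MC = 32, so 102.5 − 0.5Q = 32 and Q = 141.
PS = (32 − 32)·141 = 0.
Monopoly sets MR = MC: 102.5 − Q = 32 ⇒ Q = 70.5, P = 102.5 − 0.5·70.5 = 67.25.
PS = (67.25 − 32)·70.5 = 2485.125.
Change in producer surplus: 2485.125 − 0 = 2485.125.

Producer surplus rises by 2485.125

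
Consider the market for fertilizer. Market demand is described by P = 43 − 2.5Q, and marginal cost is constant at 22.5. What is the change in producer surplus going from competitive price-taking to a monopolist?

Competitive firms price at marginal cost: P = 22.5, giving Q = 8.2.
PS = (22.5 − 22.5)·8.2 = 0.
A monopolist chooses Q where MR = MC. MR = 43 − 5Q; setting this equal to 22.5 gives Q = 4.1 and P = 32.75.
PS = (32.75 − 22.5)·4.1 = 42.025.
Change in producer surplus: 42.025 − 0 = 42.025.

PS rises by 42.025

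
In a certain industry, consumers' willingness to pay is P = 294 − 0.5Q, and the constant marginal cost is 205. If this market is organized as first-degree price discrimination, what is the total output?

Q = 178

A perfectly discriminating monopolist sells every unit with P(Q) ≥ MC(Q), so output equals the competitive quantity Q = 178. Each buyer pays their reservation price, so CS = 0 and the firm captures all surplus.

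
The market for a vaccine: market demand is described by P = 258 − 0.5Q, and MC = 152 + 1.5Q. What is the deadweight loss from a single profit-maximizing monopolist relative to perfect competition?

DWL = 112.36

Competitive equilibrium sets price equal to marginal cost: 258 − 0.5Q = 152 + 1.5Q, so Q = 53 and P = 231.5.
The monopolist equates marginal revenue to marginal cost: 258 − Q = 152 + 1.5Q, so Q = 42.4. From demand, P = 236.8.
CS = ½·(258 − 231.5)·53 = 702.25; PS = (231.5·53 − 152·53 − ½·1.5·53²) = 2106.75; TS = 2809.
CS = ½·(258 − 236.8)·42.4 = 449.44; PS = (236.8·42.4 − 152·42.4 − ½·1.5·42.4²) = 2247.2; TS = 2696.64.
DWL = 2809 − 2696.64 = 112.36.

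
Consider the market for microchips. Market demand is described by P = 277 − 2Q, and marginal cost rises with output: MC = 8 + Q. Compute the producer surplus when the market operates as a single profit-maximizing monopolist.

PS = 7236.1

A monopolist chooses Q where MR = MC. MR = 277 − 4Q; setting this equal to 8 + Q gives Q = 53.8 and P = 169.4.
PS = P·Q − VC(Q) = 169.4·53.8 − (8·53.8 + ½·1·53.8²) = 7236.1.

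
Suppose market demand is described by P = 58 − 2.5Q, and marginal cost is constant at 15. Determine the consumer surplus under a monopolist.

A monopolist chooses Q where MR = MC. MR = 58 − 5Q; setting this equal to 15 gives Q = 8.6 and P = 36.5.
CS = ½·(58 − 36.5)·8.6 = 92.45.

CS = 92.45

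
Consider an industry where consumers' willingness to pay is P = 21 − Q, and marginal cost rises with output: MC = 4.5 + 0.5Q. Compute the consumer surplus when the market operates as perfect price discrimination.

With perfect price discrimination, output is the efficient level Q = 11 (where demand meets MC), but every buyer pays their willingness to pay: CS = 0 and PS = total surplus.
CS = 0.

CS = 0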